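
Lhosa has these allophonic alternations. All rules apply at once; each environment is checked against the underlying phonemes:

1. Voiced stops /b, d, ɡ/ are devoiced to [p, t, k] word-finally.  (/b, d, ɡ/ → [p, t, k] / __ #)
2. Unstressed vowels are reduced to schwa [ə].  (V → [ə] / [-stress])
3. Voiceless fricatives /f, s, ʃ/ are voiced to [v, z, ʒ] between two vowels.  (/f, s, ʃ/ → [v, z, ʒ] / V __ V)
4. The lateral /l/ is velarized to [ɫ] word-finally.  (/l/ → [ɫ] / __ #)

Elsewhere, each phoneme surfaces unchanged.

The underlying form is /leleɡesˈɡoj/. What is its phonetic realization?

/l/ — word-initial; rule 4 does not apply here → [l].
/e/ — between /l/ and /l/, in an unstressed syllable — surfaces as [ə] (rule 2).
/l/ (between /e/ and /e/) is in the target of rule 4 but the environment (word-finally) is not met → [l].
/e/ (between /l/ and /ɡ/) occurs in an unstressed syllable → [ə] by rule 2.
/ɡ/ (between /e/ and /e/) is in the target of rule 1 but the environment (word-finally) is not met → [ɡ].
/e/ — between /ɡ/ and /s/, in an unstressed syllable — surfaces as [ə] (rule 2).
/s/ (between /e/ and /ɡ/) fails the environment for rule 3, so it stays [s].
/ɡ/ (between /s/ and /o/): rule 1 targets it, but not word-finally → unchanged [ɡ].
/o/ — between /ɡ/ and /j/; rule 2 does not apply here → [o].
/j/ stays [j].

[lələɡəsˈɡoj]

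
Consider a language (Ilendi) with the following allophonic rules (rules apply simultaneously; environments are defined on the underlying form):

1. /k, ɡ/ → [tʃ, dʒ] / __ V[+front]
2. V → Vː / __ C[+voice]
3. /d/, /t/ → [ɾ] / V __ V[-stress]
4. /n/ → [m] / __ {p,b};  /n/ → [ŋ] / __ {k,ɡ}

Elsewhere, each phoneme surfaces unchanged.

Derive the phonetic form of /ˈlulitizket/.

[ˈluːliɾiːztʃet]

Rule 2 applies to /u/ (between /l/ and /l/: before a voiced consonant) → [uː].
/i/ (between /l/ and /t/) is in the target of rule 2 but the environment (before a voiced consonant) is not met → [i].
/t/ meets the environment for rule 3 (between a vowel and a following unstressed vowel) → [ɾ].
/i/ (between /t/ and /z/): before a voiced consonant, so rule 2 applies → [iː].
/k/ — between /z/ and /e/, before a front vowel — surfaces as [tʃ] (rule 1).
/e/ — between /k/ and /t/; rule 2 does not apply here → [e].
/t/ — word-final; rule 3 does not apply here → [t].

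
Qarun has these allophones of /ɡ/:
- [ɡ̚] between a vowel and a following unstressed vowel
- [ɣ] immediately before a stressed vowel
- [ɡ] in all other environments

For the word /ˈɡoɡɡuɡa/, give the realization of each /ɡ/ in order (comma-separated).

Occurrence 1 (position 1): immediately before a stressed vowel → [ɣ].
Occurrence 2 (position 3): no conditioning environment matches → elsewhere allophone [ɡ].
Occurrence 3 (position 4): no conditioning environment matches → elsewhere allophone [ɡ].
Occurrence 4 (position 6): between a vowel and a following unstressed vowel → [ɡ̚].

[ɣ], [ɡ], [ɡ], [ɡ̚]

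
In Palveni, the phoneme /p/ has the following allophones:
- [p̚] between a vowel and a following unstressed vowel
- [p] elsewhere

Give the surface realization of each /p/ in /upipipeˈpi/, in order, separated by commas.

Occurrence 1 (position 2): between a vowel and a following unstressed vowel → [p̚].
Occurrence 2 (position 4): between a vowel and a following unstressed vowel → [p̚].
Occurrence 3 (position 6): between a vowel and a following unstressed vowel → [p̚].
Occurrence 4 (position 8): no conditioning environment matches → elsewhere allophone [p].

[p̚], [p̚], [p̚], [p]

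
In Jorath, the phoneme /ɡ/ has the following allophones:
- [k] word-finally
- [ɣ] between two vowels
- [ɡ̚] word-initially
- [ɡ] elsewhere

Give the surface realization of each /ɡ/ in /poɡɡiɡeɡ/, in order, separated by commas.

Occurrence 1 (position 3): no conditioning environment matches → elsewhere allophone [ɡ].
Occurrence 2 (position 4): no conditioning environment matches → elsewhere allophone [ɡ].
Occurrence 3 (position 6): between two vowels → [ɣ].
Occurrence 4 (position 8): word-finally → [k].

[ɡ], [ɡ], [ɣ], [k]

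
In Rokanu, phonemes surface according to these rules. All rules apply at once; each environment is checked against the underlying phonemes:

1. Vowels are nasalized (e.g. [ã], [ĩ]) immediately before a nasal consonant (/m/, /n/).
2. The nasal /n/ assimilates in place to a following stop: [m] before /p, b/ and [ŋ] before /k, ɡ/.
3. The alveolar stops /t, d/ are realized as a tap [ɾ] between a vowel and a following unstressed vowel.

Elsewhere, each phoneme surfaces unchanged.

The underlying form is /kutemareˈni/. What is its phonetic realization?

/k/ — not in any rule's target class → [k].
/u/ — between /k/ and /t/; rule 1 does not apply here → [u].
/t/ (between /u/ and /e/) occurs between a vowel and a following unstressed vowel → [ɾ] by rule 3.
/e/ (between /t/ and /m/): before a nasal consonant, so rule 1 applies → [ẽ].
/m/ (between /e/ and /a/) is unaffected → [m].
/a/ — between /m/ and /r/; rule 1 does not apply here → [a].
/r/ (between /a/ and /e/): no rule targets it → [r].
/e/ (between /r/ and /n/) occurs before a nasal consonant → [ẽ] by rule 1.
/n/ (between /e/ and /i/) fails the environment for rule 2, so it stays [n].
/i/ (word-final) fails the environment for rule 1, so it stays [i].

[kuɾẽmarẽˈni]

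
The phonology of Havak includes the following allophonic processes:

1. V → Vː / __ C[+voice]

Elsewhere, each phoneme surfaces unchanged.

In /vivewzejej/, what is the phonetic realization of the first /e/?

[eː]

/e/ meets the environment for rule 1 (before a voiced consonant) → [eː].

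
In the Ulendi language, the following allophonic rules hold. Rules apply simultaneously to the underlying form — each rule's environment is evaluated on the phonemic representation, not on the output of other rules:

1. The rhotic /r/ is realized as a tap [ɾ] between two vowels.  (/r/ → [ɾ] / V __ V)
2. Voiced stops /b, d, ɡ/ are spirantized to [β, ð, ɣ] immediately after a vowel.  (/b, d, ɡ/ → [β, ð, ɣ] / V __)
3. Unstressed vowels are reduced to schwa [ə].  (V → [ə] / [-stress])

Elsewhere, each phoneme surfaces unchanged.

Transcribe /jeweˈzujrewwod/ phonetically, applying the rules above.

/j/ — not in any rule's target class → [j].
/e/ (between /j/ and /w/) occurs in an unstressed syllable → [ə] by rule 3.
/w/ (between /e/ and /e/) is unaffected → [w].
Rule 3 applies to /e/ (between /w/ and /z/: in an unstressed syllable) → [ə].
/z/ stays [z].
/u/ (between /z/ and /j/): rule 3 targets it, but not in an unstressed syllable → unchanged [u].
/j/ — not in any rule's target class → [j].
/r/ (between /j/ and /e/): rule 1 targets it, but not between two vowels → unchanged [r].
/e/ — between /r/ and /w/, in an unstressed syllable — surfaces as [ə] (rule 3).
/w/ (between /e/ and /w/) is unaffected → [w].
/w/ (between /w/ and /o/) is unaffected → [w].
/o/ (between /w/ and /d/): in an unstressed syllable, so rule 3 applies → [ə].
/d/ (word-final): immediately after a vowel, so rule 2 applies → [ð].

[jəwəˈzujrəwwəð]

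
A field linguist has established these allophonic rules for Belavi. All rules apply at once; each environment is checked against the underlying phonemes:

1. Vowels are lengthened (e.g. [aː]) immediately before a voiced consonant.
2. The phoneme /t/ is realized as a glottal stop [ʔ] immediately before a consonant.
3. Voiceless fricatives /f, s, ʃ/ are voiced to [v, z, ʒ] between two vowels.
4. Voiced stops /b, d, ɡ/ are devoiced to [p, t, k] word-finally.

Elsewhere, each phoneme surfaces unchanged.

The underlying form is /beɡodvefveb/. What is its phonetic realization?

[beːɡoːdvefveːp]

/b/ — word-initial; rule 4 does not apply here → [b].
/e/ — between /b/ and /ɡ/, before a voiced consonant — surfaces as [eː] (rule 1).
/ɡ/ (between /e/ and /o/) fails the environment for rule 4, so it stays [ɡ].
/o/ meets the environment for rule 1 (before a voiced consonant) → [oː].
/d/ (between /o/ and /v/) is in the target of rule 4 but the environment (word-finally) is not met → [d].
/v/ — not in any rule's target class → [v].
/e/ — between /v/ and /f/; rule 1 does not apply here → [e].
/f/ (between /e/ and /v/): rule 3 targets it, but not between two vowels → unchanged [f].
/v/ — not in any rule's target class → [v].
/e/ — between /v/ and /b/, before a voiced consonant — surfaces as [eː] (rule 1).
/b/ — word-final, word-finally — surfaces as [p] (rule 4).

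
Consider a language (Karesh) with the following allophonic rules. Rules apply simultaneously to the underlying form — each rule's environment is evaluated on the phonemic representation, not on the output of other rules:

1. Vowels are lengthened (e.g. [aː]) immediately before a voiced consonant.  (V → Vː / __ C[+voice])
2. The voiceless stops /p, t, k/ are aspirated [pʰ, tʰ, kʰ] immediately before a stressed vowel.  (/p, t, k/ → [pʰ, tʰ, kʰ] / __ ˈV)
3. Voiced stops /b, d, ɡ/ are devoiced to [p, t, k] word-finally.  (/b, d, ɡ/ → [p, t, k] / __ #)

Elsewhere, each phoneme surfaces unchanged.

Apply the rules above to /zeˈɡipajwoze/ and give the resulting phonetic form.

/z/ — not in any rule's target class → [z].
/e/ meets the environment for rule 1 (before a voiced consonant) → [eː].
/ɡ/ (between /e/ and /i/) fails the environment for rule 3, so it stays [ɡ].
/i/ (between /ɡ/ and /p/): rule 1 targets it, but not before a voiced consonant → unchanged [i].
/p/ (between /i/ and /a/) fails the environment for rule 2, so it stays [p].
/a/ — between /p/ and /j/, before a voiced consonant — surfaces as [aː] (rule 1).
/j/ stays [j].
/w/ (between /j/ and /o/) is unaffected → [w].
/o/ meets the environment for rule 1 (before a voiced consonant) → [oː].
/z/ — not in any rule's target class → [z].
/e/ (word-final) fails the environment for rule 1, so it stays [e].

[zeːˈɡipaːjwoːze]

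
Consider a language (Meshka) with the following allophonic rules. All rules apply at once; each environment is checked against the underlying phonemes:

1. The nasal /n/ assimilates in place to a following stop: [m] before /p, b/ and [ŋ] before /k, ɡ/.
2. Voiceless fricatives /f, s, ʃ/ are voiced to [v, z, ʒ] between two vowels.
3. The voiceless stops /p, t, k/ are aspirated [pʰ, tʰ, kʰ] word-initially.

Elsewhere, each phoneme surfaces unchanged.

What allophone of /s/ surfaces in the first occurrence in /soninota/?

[s]

/s/ (word-initial): rule 2 targets it, but not between two vowels → unchanged [s].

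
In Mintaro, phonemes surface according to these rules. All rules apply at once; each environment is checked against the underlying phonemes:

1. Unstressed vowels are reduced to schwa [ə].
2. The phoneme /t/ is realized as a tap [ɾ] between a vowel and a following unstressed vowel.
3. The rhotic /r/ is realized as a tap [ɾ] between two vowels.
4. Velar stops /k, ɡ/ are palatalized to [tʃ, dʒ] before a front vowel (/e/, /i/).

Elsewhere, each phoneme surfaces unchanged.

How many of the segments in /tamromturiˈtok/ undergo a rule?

5

Segments that undergo a rule: /a/ → [ə] (rule 1); /o/ → [ə] (rule 1); /u/ → [ə] (rule 1); /r/ → [ɾ] (rule 3); /i/ → [ə] (rule 1).
All other segments surface unchanged.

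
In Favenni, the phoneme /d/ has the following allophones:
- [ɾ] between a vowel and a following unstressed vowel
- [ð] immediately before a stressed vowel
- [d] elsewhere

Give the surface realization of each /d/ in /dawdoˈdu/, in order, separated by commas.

Occurrence 1 (position 1): no conditioning environment matches → elsewhere allophone [d].
Occurrence 2 (position 4): no conditioning environment matches → elsewhere allophone [d].
Occurrence 3 (position 6): immediately before a stressed vowel → [ð].

[d], [d], [ð]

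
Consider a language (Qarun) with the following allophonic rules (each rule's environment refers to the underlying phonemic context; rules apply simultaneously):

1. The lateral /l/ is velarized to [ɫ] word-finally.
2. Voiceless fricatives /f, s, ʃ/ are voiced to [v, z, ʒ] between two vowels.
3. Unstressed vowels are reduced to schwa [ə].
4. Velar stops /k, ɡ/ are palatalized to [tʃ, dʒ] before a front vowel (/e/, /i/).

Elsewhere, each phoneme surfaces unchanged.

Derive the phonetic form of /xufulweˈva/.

[xəvəlwəˈva]

/x/ stays [x].
/u/ — between /x/ and /f/, in an unstressed syllable — surfaces as [ə] (rule 3).
/f/ meets the environment for rule 2 (between two vowels) → [v].
/u/ (between /f/ and /l/): in an unstressed syllable, so rule 3 applies → [ə].
/l/ (between /u/ and /w/) is in the target of rule 1 but the environment (word-finally) is not met → [l].
/w/ — not in any rule's target class → [w].
/e/ (between /w/ and /v/) occurs in an unstressed syllable → [ə] by rule 3.
/v/ — not in any rule's target class → [v].
/a/ — word-final; rule 3 does not apply here → [a].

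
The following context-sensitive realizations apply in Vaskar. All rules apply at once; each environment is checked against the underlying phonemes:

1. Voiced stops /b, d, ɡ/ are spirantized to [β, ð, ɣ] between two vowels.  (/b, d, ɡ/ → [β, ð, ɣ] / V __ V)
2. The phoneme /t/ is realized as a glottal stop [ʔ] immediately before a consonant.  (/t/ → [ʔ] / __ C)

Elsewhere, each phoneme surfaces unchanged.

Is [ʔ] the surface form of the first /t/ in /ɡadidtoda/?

No

/t/ (between /d/ and /o/) is in the target of rule 2 but the environment (immediately before a consonant) is not met → [t].
The actual realization is [t], not [ʔ].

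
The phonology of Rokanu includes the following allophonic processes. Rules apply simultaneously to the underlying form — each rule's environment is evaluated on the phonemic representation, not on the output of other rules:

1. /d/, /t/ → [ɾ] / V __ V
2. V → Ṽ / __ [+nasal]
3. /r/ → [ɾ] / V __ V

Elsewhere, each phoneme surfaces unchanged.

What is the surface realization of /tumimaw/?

/t/ (word-initial) is in the target of rule 1 but the environment (between two vowels) is not met → [t].
Rule 2 applies to /u/ (between /t/ and /m/: before a nasal consonant) → [ũ].
/m/ (between /u/ and /i/) is unaffected → [m].
/i/ (between /m/ and /m/): before a nasal consonant, so rule 2 applies → [ĩ].
/m/ (between /i/ and /a/) is unaffected → [m].
/a/ (between /m/ and /w/) fails the environment for rule 2, so it stays [a].
/w/ (word-final) is unaffected → [w].

[tũmĩmaw]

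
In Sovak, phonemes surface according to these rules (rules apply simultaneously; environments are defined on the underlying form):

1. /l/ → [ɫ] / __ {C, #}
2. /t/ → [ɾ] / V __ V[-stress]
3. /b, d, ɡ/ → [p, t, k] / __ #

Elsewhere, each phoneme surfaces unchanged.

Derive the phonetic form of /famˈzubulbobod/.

[famˈzubuɫbobot]

/f/ (word-initial): no rule targets it → [f].
/a/ (between /f/ and /m/): no rule targets it → [a].
/m/ stays [m].
/z/ — not in any rule's target class → [z].
/u/ (between /z/ and /b/) is unaffected → [u].
/b/ (between /u/ and /u/) fails the environment for rule 3, so it stays [b].
/u/ (between /b/ and /l/): no rule targets it → [u].
Rule 1 applies to /l/ (between /u/ and /b/: word-finally or immediately before a consonant) → [ɫ].
/b/ (between /l/ and /o/) fails the environment for rule 3, so it stays [b].
/o/ — not in any rule's target class → [o].
/b/ (between /o/ and /o/): rule 3 targets it, but not word-finally → unchanged [b].
/o/ (between /b/ and /d/): no rule targets it → [o].
/d/ meets the environment for rule 3 (word-finally) → [t].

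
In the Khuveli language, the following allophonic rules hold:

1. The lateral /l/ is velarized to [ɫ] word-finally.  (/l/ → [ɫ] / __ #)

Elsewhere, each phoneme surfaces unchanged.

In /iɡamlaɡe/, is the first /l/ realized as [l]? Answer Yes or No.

Yes

/l/ — between /m/ and /a/; rule 1 does not apply here → [l].
The actual realization is [l], which matches [l].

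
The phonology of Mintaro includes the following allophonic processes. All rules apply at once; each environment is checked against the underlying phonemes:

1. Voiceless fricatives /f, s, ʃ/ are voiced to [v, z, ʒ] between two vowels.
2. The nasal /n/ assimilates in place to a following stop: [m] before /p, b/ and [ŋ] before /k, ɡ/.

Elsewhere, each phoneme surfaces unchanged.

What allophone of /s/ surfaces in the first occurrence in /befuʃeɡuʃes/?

[s]

/s/ (word-final) is in the target of rule 1 but the environment (between two vowels) is not met → [s].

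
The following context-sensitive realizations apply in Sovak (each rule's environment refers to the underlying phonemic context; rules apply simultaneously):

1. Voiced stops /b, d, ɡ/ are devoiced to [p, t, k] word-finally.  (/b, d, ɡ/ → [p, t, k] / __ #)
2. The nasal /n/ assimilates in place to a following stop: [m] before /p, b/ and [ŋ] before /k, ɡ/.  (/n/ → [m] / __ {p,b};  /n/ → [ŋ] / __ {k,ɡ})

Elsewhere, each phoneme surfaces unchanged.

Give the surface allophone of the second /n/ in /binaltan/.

/n/ (word-final): rule 2 targets it, but not before a labial or velar stop → unchanged [n].

[n]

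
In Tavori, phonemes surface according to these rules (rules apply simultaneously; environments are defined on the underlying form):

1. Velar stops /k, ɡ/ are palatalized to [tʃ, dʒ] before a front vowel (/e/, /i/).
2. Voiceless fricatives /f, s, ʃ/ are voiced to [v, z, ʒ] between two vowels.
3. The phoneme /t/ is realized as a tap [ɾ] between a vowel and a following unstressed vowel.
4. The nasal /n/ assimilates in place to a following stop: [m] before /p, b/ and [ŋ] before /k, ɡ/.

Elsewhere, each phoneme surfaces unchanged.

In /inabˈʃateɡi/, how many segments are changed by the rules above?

Segments that undergo a rule: /t/ → [ɾ] (rule 3); /ɡ/ → [dʒ] (rule 1).
All other segments surface unchanged.

2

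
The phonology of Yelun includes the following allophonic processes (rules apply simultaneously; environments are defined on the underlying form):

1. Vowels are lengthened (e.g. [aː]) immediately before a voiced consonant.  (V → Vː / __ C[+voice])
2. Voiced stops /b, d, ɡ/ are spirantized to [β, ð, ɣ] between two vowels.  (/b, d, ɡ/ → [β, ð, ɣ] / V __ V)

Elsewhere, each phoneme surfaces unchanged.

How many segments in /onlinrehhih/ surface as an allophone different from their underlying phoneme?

2

Segments that undergo a rule: /o/ → [oː] (rule 1); /i/ → [iː] (rule 1).
All other segments surface unchanged.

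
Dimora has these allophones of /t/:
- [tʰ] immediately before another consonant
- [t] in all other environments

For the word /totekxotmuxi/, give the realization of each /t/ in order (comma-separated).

[t], [t], [tʰ]

Occurrence 1 (position 1): no conditioning environment matches → elsewhere allophone [t].
Occurrence 2 (position 3): no conditioning environment matches → elsewhere allophone [t].
Occurrence 3 (position 8): immediately before another consonant → [tʰ].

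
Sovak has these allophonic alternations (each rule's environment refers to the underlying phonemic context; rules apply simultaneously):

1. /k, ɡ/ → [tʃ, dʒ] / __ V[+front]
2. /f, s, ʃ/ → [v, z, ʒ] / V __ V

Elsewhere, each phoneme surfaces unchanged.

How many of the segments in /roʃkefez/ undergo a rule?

2

Segments that undergo a rule: /k/ → [tʃ] (rule 1); /f/ → [v] (rule 2).
All other segments surface unchanged.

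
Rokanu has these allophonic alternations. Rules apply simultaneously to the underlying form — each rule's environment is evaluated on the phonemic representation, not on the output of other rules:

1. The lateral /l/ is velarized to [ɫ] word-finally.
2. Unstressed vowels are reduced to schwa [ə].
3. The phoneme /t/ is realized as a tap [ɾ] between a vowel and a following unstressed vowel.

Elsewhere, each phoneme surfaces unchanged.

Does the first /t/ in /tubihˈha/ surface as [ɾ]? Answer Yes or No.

No

/t/ (word-initial) fails the environment for rule 3, so it stays [t].
The actual realization is [t], not [ɾ].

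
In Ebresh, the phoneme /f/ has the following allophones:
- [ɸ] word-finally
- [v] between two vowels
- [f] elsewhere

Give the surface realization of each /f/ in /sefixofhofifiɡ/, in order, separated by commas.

Occurrence 1 (position 3): between two vowels → [v].
Occurrence 2 (position 7): no conditioning environment matches → elsewhere allophone [f].
Occurrence 3 (position 10): between two vowels → [v].
Occurrence 4 (position 12): between two vowels → [v].

[v], [f], [v], [v]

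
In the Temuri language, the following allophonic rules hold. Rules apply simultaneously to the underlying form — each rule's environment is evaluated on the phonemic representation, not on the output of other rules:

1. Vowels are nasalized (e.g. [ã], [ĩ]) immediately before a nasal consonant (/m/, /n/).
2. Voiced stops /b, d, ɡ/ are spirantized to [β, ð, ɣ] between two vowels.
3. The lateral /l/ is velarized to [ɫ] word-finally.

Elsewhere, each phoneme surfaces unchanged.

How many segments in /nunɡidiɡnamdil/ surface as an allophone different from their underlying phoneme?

Segments that undergo a rule: /u/ → [ũ] (rule 1); /d/ → [ð] (rule 2); /a/ → [ã] (rule 1); /l/ → [ɫ] (rule 3).
All other segments surface unchanged.

4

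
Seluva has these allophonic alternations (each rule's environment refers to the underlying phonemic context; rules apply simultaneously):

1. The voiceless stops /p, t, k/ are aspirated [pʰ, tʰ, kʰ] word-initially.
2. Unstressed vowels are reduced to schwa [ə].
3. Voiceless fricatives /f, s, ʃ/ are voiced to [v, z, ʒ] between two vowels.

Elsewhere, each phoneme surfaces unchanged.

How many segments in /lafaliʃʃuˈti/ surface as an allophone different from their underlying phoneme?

Segments that undergo a rule: /a/ → [ə] (rule 2); /f/ → [v] (rule 3); /a/ → [ə] (rule 2); /i/ → [ə] (rule 2); /u/ → [ə] (rule 2).
All other segments surface unchanged.

5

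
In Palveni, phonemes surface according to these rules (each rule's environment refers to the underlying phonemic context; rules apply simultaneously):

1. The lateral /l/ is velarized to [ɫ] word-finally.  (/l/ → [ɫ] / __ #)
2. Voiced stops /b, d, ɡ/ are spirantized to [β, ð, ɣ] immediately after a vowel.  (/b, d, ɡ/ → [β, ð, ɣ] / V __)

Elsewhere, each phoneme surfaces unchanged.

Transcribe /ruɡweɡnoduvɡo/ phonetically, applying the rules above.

/r/ — not in any rule's target class → [r].
/u/ stays [u].
/ɡ/ meets the environment for rule 2 (immediately after a vowel) → [ɣ].
/w/ (between /ɡ/ and /e/) is unaffected → [w].
/e/ — not in any rule's target class → [e].
/ɡ/ meets the environment for rule 2 (immediately after a vowel) → [ɣ].
/n/ — not in any rule's target class → [n].
/o/ (between /n/ and /d/) is unaffected → [o].
Rule 2 applies to /d/ (between /o/ and /u/: immediately after a vowel) → [ð].
/u/ — not in any rule's target class → [u].
/v/ (between /u/ and /ɡ/) is unaffected → [v].
/ɡ/ (between /v/ and /o/) fails the environment for rule 2, so it stays [ɡ].
/o/ stays [o].

[ruɣweɣnoðuvɡo]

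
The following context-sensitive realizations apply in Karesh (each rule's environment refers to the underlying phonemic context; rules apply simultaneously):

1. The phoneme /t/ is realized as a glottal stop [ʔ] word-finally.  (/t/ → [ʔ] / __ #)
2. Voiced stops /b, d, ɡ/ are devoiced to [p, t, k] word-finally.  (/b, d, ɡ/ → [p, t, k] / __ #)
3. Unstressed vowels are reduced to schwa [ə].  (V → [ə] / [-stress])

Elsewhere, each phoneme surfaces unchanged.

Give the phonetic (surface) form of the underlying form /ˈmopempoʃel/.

[ˈmopəmpəʃəl]

/m/ stays [m].
/o/ (between /m/ and /p/) fails the environment for rule 3, so it stays [o].
/p/ (between /o/ and /e/): no rule targets it → [p].
/e/ — between /p/ and /m/, in an unstressed syllable — surfaces as [ə] (rule 3).
/m/ — not in any rule's target class → [m].
/p/ stays [p].
/o/ (between /p/ and /ʃ/): in an unstressed syllable, so rule 3 applies → [ə].
/ʃ/ (between /o/ and /e/) is unaffected → [ʃ].
/e/ (between /ʃ/ and /l/) occurs in an unstressed syllable → [ə] by rule 3.
/l/ (word-final) is unaffected → [l].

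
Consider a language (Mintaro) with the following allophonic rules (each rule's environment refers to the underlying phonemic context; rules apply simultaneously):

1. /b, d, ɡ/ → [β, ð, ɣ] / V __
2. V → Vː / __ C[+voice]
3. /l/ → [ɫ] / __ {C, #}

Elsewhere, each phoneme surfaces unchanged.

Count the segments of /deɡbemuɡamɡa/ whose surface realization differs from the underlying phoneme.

Segments that undergo a rule: /e/ → [eː] (rule 2); /ɡ/ → [ɣ] (rule 1); /e/ → [eː] (rule 2); /u/ → [uː] (rule 2); /ɡ/ → [ɣ] (rule 1); /a/ → [aː] (rule 2).
All other segments surface unchanged.

6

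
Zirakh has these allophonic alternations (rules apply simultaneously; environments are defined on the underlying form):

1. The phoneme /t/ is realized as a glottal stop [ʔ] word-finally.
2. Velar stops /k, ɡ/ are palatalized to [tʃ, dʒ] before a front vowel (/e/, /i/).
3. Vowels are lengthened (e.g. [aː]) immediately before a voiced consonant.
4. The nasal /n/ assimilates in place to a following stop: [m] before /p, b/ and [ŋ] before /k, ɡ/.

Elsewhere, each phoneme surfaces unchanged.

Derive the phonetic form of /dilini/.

Rule 3 applies to /i/ (between /d/ and /l/: before a voiced consonant) → [iː].
/i/ — between /l/ and /n/, before a voiced consonant — surfaces as [iː] (rule 3).
/n/ (between /i/ and /i/) fails the environment for rule 4, so it stays [n].
/i/ (word-final) is in the target of rule 3 but the environment (before a voiced consonant) is not met → [i].

[diːliːni]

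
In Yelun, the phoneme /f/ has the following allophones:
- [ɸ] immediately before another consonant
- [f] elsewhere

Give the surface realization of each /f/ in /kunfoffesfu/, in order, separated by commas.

[f], [ɸ], [f], [f]

Occurrence 1 (position 4): no conditioning environment matches → elsewhere allophone [f].
Occurrence 2 (position 6): immediately before another consonant → [ɸ].
Occurrence 3 (position 7): no conditioning environment matches → elsewhere allophone [f].
Occurrence 4 (position 10): no conditioning environment matches → elsewhere allophone [f].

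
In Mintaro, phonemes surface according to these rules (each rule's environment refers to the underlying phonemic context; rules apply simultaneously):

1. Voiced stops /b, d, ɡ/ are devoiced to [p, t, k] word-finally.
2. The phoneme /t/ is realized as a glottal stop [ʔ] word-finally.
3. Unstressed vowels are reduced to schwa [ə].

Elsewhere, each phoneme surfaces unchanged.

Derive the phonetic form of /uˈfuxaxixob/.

[əˈfuxəxəxəp]

Rule 3 applies to /u/ (word-initial: in an unstressed syllable) → [ə].
/u/ (between /f/ and /x/) is in the target of rule 3 but the environment (in an unstressed syllable) is not met → [u].
/a/ meets the environment for rule 3 (in an unstressed syllable) → [ə].
Rule 3 applies to /i/ (between /x/ and /x/: in an unstressed syllable) → [ə].
/o/ meets the environment for rule 3 (in an unstressed syllable) → [ə].
/b/ (word-final) occurs word-finally → [p] by rule 1.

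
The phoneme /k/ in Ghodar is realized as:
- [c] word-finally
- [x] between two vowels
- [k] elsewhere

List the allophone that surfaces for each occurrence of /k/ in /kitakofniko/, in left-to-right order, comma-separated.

Occurrence 1 (position 1): no conditioning environment matches → elsewhere allophone [k].
Occurrence 2 (position 5): between two vowels → [x].
Occurrence 3 (position 10): between two vowels → [x].

[k], [x], [x]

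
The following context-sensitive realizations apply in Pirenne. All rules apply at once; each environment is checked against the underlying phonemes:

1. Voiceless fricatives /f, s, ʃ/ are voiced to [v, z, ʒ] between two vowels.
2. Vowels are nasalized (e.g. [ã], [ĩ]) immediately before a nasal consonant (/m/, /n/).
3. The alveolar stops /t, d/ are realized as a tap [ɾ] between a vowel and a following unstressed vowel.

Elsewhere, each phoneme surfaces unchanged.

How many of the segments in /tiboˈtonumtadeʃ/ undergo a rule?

3

Segments that undergo a rule: /o/ → [õ] (rule 2); /u/ → [ũ] (rule 2); /d/ → [ɾ] (rule 3).
All other segments surface unchanged.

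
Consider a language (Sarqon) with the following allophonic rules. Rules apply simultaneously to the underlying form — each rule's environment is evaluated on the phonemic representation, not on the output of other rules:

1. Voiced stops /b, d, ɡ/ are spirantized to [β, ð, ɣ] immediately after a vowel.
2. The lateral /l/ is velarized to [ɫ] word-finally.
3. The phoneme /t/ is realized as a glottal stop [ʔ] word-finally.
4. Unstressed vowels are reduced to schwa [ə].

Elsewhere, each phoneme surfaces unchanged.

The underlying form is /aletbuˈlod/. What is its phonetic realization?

/a/ (word-initial) occurs in an unstressed syllable → [ə] by rule 4.
/l/ (between /a/ and /e/) is in the target of rule 2 but the environment (word-finally) is not met → [l].
/e/ (between /l/ and /t/) occurs in an unstressed syllable → [ə] by rule 4.
/t/ (between /e/ and /b/) is in the target of rule 3 but the environment (word-finally) is not met → [t].
/b/ (between /t/ and /u/) is in the target of rule 1 but the environment (immediately after a vowel) is not met → [b].
/u/ — between /b/ and /l/, in an unstressed syllable — surfaces as [ə] (rule 4).
/l/ (between /u/ and /o/): rule 2 targets it, but not word-finally → unchanged [l].
/o/ (between /l/ and /d/): rule 4 targets it, but not in an unstressed syllable → unchanged [o].
/d/ meets the environment for rule 1 (immediately after a vowel) → [ð].

[ələtbəˈloð]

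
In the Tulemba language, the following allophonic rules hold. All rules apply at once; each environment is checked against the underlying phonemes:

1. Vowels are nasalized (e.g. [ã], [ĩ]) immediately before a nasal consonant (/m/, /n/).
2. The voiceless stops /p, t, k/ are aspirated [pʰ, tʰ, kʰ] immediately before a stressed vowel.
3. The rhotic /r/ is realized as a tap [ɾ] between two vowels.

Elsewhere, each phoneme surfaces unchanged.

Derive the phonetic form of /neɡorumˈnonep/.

[neɡoɾũmˈnõnep]

/n/ stays [n].
/e/ (between /n/ and /ɡ/): rule 1 targets it, but not before a nasal consonant → unchanged [e].
/ɡ/ — not in any rule's target class → [ɡ].
/o/ — between /ɡ/ and /r/; rule 1 does not apply here → [o].
/r/ (between /o/ and /u/) occurs between two vowels → [ɾ] by rule 3.
Rule 1 applies to /u/ (between /r/ and /m/: before a nasal consonant) → [ũ].
/m/ (between /u/ and /n/) is unaffected → [m].
/n/ (between /m/ and /o/): no rule targets it → [n].
/o/ meets the environment for rule 1 (before a nasal consonant) → [õ].
/n/ (between /o/ and /e/) is unaffected → [n].
/e/ (between /n/ and /p/) fails the environment for rule 1, so it stays [e].
/p/ (word-final) is in the target of rule 2 but the environment (immediately before a stressed vowel) is not met → [p].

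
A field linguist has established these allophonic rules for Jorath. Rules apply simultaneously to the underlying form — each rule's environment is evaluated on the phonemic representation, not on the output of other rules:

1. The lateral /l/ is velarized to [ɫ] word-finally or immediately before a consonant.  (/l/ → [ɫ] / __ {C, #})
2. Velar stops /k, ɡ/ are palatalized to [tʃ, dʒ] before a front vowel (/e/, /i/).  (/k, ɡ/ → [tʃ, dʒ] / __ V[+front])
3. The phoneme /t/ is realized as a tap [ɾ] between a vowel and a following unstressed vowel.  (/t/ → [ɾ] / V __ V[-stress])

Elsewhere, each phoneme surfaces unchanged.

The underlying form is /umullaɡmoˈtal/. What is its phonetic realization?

[umuɫlaɡmoˈtaɫ]

/u/ — not in any rule's target class → [u].
/m/ — not in any rule's target class → [m].
/u/ (between /m/ and /l/): no rule targets it → [u].
/l/ meets the environment for rule 1 (word-finally or immediately before a consonant) → [ɫ].
/l/ (between /l/ and /a/): rule 1 targets it, but not word-finally or immediately before a consonant → unchanged [l].
/a/ (between /l/ and /ɡ/): no rule targets it → [a].
/ɡ/ (between /a/ and /m/) fails the environment for rule 2, so it stays [ɡ].
/m/ — not in any rule's target class → [m].
/o/ (between /m/ and /t/): no rule targets it → [o].
/t/ — between /o/ and /a/; rule 3 does not apply here → [t].
/a/ stays [a].
Rule 1 applies to /l/ (word-final: word-finally or immediately before a consonant) → [ɫ].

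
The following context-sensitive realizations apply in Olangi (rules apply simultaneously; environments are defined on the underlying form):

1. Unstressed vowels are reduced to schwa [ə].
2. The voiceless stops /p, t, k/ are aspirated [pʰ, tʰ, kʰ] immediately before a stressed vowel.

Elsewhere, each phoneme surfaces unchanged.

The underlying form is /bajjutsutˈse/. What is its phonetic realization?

[bəjjətsətˈse]

/b/ — not in any rule's target class → [b].
/a/ — between /b/ and /j/, in an unstressed syllable — surfaces as [ə] (rule 1).
/j/ (between /a/ and /j/): no rule targets it → [j].
/j/ stays [j].
Rule 1 applies to /u/ (between /j/ and /t/: in an unstressed syllable) → [ə].
/t/ — between /u/ and /s/; rule 2 does not apply here → [t].
/s/ — not in any rule's target class → [s].
/u/ (between /s/ and /t/) occurs in an unstressed syllable → [ə] by rule 1.
/t/ — between /u/ and /s/; rule 2 does not apply here → [t].
/s/ — not in any rule's target class → [s].
/e/ — word-final; rule 1 does not apply here → [e].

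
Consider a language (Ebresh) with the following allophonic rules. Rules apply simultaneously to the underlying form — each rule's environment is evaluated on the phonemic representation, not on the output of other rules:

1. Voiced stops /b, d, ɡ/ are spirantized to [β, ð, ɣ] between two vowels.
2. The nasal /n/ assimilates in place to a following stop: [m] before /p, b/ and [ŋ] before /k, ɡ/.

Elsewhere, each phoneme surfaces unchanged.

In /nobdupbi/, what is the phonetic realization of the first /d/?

[d]

/d/ (between /b/ and /u/) fails the environment for rule 1, so it stays [d].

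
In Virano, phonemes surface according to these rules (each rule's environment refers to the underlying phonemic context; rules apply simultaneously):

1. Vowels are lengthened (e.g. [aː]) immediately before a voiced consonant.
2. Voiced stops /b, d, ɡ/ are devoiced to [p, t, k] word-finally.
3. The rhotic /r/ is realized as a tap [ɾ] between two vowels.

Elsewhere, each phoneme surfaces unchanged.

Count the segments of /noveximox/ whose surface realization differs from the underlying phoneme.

Segments that undergo a rule: /o/ → [oː] (rule 1); /i/ → [iː] (rule 1).
All other segments surface unchanged.

2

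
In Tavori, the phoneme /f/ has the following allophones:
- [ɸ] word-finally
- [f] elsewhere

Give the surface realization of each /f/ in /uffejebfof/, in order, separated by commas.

[f], [f], [f], [ɸ]

Occurrence 1 (position 2): no conditioning environment matches → elsewhere allophone [f].
Occurrence 2 (position 3): no conditioning environment matches → elsewhere allophone [f].
Occurrence 3 (position 8): no conditioning environment matches → elsewhere allophone [f].
Occurrence 4 (position 10): word-finally → [ɸ].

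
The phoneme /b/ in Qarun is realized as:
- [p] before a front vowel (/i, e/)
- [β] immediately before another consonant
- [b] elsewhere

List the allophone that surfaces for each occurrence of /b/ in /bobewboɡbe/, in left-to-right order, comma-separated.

Occurrence 1 (position 1): no conditioning environment matches → elsewhere allophone [b].
Occurrence 2 (position 3): before a front vowel (/i, e/) → [p].
Occurrence 3 (position 6): no conditioning environment matches → elsewhere allophone [b].
Occurrence 4 (position 9): before a front vowel (/i, e/) → [p].

[b], [p], [b], [p]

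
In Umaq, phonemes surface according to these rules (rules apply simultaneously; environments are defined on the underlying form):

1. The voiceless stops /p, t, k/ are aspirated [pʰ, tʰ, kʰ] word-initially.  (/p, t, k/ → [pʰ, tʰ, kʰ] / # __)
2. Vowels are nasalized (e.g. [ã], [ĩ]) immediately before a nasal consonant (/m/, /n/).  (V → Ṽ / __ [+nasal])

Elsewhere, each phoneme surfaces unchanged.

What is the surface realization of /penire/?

/p/ (word-initial): word-initially, so rule 1 applies → [pʰ].
Rule 2 applies to /e/ (between /p/ and /n/: before a nasal consonant) → [ẽ].
/n/ stays [n].
/i/ — between /n/ and /r/; rule 2 does not apply here → [i].
/r/ stays [r].
/e/ (word-final) fails the environment for rule 2, so it stays [e].

[pʰẽnire]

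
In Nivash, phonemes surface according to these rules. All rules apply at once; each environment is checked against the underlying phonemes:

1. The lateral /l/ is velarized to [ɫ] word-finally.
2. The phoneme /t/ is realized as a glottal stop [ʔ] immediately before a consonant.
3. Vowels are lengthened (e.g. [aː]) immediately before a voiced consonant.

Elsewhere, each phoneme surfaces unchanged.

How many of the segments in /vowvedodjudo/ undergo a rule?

Segments that undergo a rule: /o/ → [oː] (rule 3); /e/ → [eː] (rule 3); /o/ → [oː] (rule 3); /u/ → [uː] (rule 3).
All other segments surface unchanged.

4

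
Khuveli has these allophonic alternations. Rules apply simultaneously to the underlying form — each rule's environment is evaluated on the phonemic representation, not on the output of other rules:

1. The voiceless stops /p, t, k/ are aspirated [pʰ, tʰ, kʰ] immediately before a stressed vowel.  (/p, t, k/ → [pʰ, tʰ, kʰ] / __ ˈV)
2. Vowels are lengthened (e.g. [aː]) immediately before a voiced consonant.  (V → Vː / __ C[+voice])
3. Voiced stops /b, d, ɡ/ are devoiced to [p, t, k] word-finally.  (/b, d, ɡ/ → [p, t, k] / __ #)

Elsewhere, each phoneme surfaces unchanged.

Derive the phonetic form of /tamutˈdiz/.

[taːmutˈdiːz]

/t/ — word-initial; rule 1 does not apply here → [t].
/a/ meets the environment for rule 2 (before a voiced consonant) → [aː].
/u/ — between /m/ and /t/; rule 2 does not apply here → [u].
/t/ (between /u/ and /d/) is in the target of rule 1 but the environment (immediately before a stressed vowel) is not met → [t].
/d/ (between /t/ and /i/) fails the environment for rule 3, so it stays [d].
/i/ meets the environment for rule 2 (before a voiced consonant) → [iː].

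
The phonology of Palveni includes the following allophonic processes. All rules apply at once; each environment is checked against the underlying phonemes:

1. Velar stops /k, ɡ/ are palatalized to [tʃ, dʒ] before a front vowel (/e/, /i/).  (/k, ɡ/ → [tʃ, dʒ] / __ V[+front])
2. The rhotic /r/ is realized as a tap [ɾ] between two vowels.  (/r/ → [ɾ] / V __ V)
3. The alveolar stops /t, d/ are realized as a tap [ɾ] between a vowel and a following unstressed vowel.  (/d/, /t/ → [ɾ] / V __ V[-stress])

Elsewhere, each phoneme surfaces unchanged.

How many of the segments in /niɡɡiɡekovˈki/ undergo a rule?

3

Segments that undergo a rule: /ɡ/ → [dʒ] (rule 1); /ɡ/ → [dʒ] (rule 1); /k/ → [tʃ] (rule 1).
All other segments surface unchanged.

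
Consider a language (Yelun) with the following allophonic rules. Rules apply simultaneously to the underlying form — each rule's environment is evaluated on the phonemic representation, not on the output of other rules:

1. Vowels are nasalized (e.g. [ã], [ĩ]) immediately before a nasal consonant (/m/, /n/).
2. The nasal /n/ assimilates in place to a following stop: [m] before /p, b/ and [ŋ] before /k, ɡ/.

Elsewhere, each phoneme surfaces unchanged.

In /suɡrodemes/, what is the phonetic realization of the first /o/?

[o]

/o/ (between /r/ and /d/): rule 1 targets it, but not before a nasal consonant → unchanged [o].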